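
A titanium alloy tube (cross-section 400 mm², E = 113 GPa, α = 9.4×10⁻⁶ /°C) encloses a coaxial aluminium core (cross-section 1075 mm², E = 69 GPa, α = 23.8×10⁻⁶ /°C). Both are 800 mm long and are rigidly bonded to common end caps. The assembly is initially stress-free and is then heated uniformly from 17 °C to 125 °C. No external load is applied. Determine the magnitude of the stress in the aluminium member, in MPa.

σ ≈ 40.6 MPa (compressive)

Both members must finish at the same length. With the larger α, the aluminium tends to over-expand; the plates restrain it, putting the aluminium in compression and the titanium alloy in tension. With no external load the two internal forces are equal and opposite, magnitude P.
Compatibility of the two members (thermal + elastic change equal): (α₁ − α₂)ΔT = P·[1/(A₁E₁) + 1/(A₂E₂)].
|α₁ − α₂|·ΔT = 14.4×10⁻⁶ × 108 = 0.001555.
1/(A₁E₁) + 1/(A₂E₂) = 1/(400×113×10³) + 1/(1075×69×10³) = 3.561×10⁻⁸ N⁻¹.
So P = 0.001555 / 3.561×10⁻⁸ = 43.68 kN.
σ_{aluminium} = P/A₂ = 43680/1075 = 40.63 MPa, compressive.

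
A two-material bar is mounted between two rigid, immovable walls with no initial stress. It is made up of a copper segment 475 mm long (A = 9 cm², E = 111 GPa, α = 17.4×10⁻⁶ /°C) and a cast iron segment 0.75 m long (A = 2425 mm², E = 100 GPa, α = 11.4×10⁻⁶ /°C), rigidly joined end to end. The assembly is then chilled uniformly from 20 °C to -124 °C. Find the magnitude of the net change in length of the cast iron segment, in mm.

If the supports were absent, the total length change would be Σ αᵢΔT Lᵢ = 17.4×10⁻⁶×144×475 + 11.4×10⁻⁶×144×750 = 2.421 mm.
Since the ends are fixed, an axial force P builds up, equal in every segment, with P · Σ Lᵢ/(AᵢEᵢ) = δ_free.
Σ Lᵢ/(AᵢEᵢ) = 475/(900×111×10³) + 750/(2425×100×10³) = 7.848×10⁻⁶ mm/N.
So P = 2.421 / 7.848×10⁻⁶ = 308.6 kN, tensile.
For the cast iron segment, free thermal change = 11.4×10⁻⁶×144×750 = 1.231 mm and elastic change from P = 308600×750/(2425×100×10³) = 0.9543 mm; these oppose, so the net change is 0.277 mm (segment shortens).

|ΔL| ≈ 0.277 mm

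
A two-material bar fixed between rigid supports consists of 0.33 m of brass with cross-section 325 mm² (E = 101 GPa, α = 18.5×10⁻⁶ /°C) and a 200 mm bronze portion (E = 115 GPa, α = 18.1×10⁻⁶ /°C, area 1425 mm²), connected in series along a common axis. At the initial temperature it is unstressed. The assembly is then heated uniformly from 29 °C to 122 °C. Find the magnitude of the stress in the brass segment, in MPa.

σ ≈ 247 MPa (compressive)

If the supports were absent, the total length change would be Σ αᵢΔT Lᵢ = 18.5×10⁻⁶×93×330 + 18.1×10⁻⁶×93×200 = 0.9044 mm.
Since the ends are fixed, an axial force P builds up, equal in every segment, with P · Σ Lᵢ/(AᵢEᵢ) = δ_free.
The series flexibility is Σ Lᵢ/(AᵢEᵢ) = 330/(325×101×10³) + 200/(1425×115×10³) = 1.127×10⁻⁵ mm/N.
So P = 0.9044 / 1.127×10⁻⁵ = 80.22 kN, compressive.
σ_{brass} = P / A = 80220 / 325 = 246.8 MPa.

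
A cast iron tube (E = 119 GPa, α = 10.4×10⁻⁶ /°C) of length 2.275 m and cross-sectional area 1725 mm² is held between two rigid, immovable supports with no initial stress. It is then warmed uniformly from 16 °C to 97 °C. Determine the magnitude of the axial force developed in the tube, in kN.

With zero net strain, σ = E·αΔT = 119 GPa × 10.4×10⁻⁶ × 81 = 100.2 MPa.
Axial force P = σA = 100.2 × 1725 = 172900 N = 172.9 kN, compressive.

P ≈ 173 kN (compressive)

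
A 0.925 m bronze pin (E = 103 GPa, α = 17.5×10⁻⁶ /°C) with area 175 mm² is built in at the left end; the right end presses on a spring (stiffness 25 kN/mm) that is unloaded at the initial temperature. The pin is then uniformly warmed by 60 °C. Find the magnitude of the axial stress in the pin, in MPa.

σ ≈ 60.8 MPa (compressive)

If the spring were absent the pin would lengthen by αΔT L = 17.5×10⁻⁶ × 60 × 925 = 0.9712 mm.
With a force P in the spring, the elastic change of the pin is PL/(AE) and that of the spring is P/k; compatibility requires their sum to equal δ_free.
So P = δ_free / [L/(AE) + 1/k] = 0.9712 / [ 925/(175×103×10³) + 1/(25×10³) ].
P = 0.9712 / 9.132×10⁻⁵ = 10640 N.
σ = P/A = 10640/175 = 60.78 MPa.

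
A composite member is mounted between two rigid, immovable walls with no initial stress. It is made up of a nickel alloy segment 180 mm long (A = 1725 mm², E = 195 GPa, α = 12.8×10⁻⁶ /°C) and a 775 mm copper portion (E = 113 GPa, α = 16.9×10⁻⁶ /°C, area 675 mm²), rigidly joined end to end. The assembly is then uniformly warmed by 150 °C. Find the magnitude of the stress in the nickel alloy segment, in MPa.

If the supports were absent, the total length change would be Σ αᵢΔT Lᵢ = 12.8×10⁻⁶×150×180 + 16.9×10⁻⁶×150×775 = 2.31 mm.
The rigid supports impose zero overall length change; the single axial force P common to all segments must satisfy P Σ Lᵢ/(AᵢEᵢ) = δ_free.
Σ Lᵢ/(AᵢEᵢ) = 180/(1725×195×10³) + 775/(675×113×10³) = 1.07×10⁻⁵ mm/N.
P = 2.31 / 1.07×10⁻⁵ = 216000 N = 216 kN, compressive.
σ_{nickel alloy} = P / A = 216000 / 1725 = 125.2 MPa.

σ ≈ 125 MPa (compressive)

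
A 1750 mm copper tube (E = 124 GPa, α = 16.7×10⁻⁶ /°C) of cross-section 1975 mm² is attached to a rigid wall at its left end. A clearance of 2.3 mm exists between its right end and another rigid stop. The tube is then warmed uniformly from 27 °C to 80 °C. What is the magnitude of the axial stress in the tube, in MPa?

σ ≈ 0 MPa

Unrestrained expansion: δ_free = αΔT L = 16.7×10⁻⁶ × 53 × 1750 = 1.549 mm.
This is smaller than the 2.3 mm clearance, so the tube expands freely without reaching the stop — the stress is zero.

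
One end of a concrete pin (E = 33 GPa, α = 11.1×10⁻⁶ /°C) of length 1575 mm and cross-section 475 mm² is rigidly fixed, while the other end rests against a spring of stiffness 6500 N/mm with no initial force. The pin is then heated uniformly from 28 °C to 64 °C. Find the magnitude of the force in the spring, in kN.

If the spring were absent the pin would lengthen by αΔT L = 11.1×10⁻⁶ × 36 × 1575 = 0.6294 mm.
With a force P in the spring, the elastic change of the pin is PL/(AE) and that of the spring is P/k; compatibility requires their sum to equal δ_free.
P [ L/(AE) + 1/k ] = δ_free → P [ 1575/(475×33×10³) + 1/(6500) ] = 0.6294.
P = 0.6294 / 0.0002543 = 2475 N.

P ≈ 2.47 kN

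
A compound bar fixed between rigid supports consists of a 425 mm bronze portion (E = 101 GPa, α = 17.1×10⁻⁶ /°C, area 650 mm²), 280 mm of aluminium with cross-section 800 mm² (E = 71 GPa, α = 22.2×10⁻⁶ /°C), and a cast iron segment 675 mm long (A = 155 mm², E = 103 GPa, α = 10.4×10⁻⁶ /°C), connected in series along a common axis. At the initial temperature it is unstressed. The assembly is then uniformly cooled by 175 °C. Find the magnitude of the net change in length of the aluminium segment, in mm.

Free thermal contraction of the whole bar: Σ αᵢΔT Lᵢ = 17.1×10⁻⁶×175×425 + 22.2×10⁻⁶×175×280 + 10.4×10⁻⁶×175×675 = 3.588 mm.
Since the ends are fixed, an axial force P builds up, equal in every segment, with P · Σ Lᵢ/(AᵢEᵢ) = δ_free.
The series flexibility is Σ Lᵢ/(AᵢEᵢ) = 425/(650×101×10³) + 280/(800×71×10³) + 675/(155×103×10³) = 5.368×10⁻⁵ mm/N.
So P = 3.588 / 5.368×10⁻⁵ = 66.84 kN, tensile.
For the aluminium segment, free thermal change = 22.2×10⁻⁶×175×280 = 1.088 mm and elastic change from P = 66840×280/(800×71×10³) = 0.3295 mm; these oppose, so the net change is 0.758 mm (segment shortens).

|ΔL| ≈ 0.758 mm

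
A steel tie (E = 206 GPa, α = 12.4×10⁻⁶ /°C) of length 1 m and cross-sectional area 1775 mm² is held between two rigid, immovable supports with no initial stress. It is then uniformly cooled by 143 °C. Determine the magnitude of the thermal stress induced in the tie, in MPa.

σ ≈ 365 MPa (tensile)

With length fixed, the mechanical strain must cancel the thermal strain αΔT = 12.4×10⁻⁶ × 143 = 1773.2×10⁻⁶.
Hence σ = E·αΔT = 206×10³ × 1773.2×10⁻⁶ = 365.3 MPa, tensile.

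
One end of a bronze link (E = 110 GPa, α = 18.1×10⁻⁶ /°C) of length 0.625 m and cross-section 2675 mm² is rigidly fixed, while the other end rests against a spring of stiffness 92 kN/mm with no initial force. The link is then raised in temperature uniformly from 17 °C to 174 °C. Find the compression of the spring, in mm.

δ ≈ 1.49 mm

If the spring were absent the link would lengthen by αΔT L = 18.1×10⁻⁶ × 157 × 625 = 1.776 mm.
With a force P in the spring, the elastic change of the link is PL/(AE) and that of the spring is P/k; compatibility requires their sum to equal δ_free.
P [ L/(AE) + 1/k ] = δ_free → P [ 625/(2675×110×10³) + 1/(92×10³) ] = 1.776.
P = 1.776 / 1.299×10⁻⁵ = 136700 N.
Spring compression = P/k = 136700/(92×10³) = 1.486 mm.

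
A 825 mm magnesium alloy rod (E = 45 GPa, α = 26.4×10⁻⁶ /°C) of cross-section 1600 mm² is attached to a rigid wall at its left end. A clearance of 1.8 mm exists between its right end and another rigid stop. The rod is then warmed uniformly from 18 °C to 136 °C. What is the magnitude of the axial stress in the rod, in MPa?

Free thermal elongation = αΔT L = 26.4×10⁻⁶ × 118 × 825 = 2.57 mm.
After closing the 1.8 mm clearance, 2.57 − 1.8 = 0.77 mm of expansion remains to be suppressed by the wall.
Compatibility: PL/(AE) = 0.77 mm, so σ = P/A = E × (0.77/825) = 42 MPa.

σ ≈ 42 MPa (compressive)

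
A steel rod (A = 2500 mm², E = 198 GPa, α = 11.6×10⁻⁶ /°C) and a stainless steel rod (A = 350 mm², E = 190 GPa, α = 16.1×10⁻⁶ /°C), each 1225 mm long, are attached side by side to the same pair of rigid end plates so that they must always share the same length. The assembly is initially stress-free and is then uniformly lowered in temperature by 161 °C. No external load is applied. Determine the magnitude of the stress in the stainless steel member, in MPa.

The stainless steel has the larger α, so on cooling it would change length more than the steel if both were free. The rigid plates force a common final length, so the stainless steel is put into tension and the steel into compression, with equal and opposite forces P (no external load).
Equating the net (thermal + elastic) strains gives |α₁ − α₂|·ΔT = P·[1/(A₁E₁) + 1/(A₂E₂)].
|α₁ − α₂|·ΔT = 4.5×10⁻⁶ × 161 = 0.0007245.
1/(A₁E₁) + 1/(A₂E₂) = 1/(2500×198×10³) + 1/(350×190×10³) = 1.706×10⁻⁸ N⁻¹.
P = 0.0007245 / 1.706×10⁻⁸ = 42470 N = 42.47 kN.
σ_{stainless steel} = P/A₂ = 42470/350 = 121.4 MPa, tensile.

σ ≈ 121 MPa (tensile)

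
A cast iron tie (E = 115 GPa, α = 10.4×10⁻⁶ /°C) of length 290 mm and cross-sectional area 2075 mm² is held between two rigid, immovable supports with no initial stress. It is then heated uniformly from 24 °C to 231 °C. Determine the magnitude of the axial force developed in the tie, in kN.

The ends cannot move, so σ = EαΔT = 115×10³ × 10.4×10⁻⁶ × 207 = 247.6 MPa.
P = AEαΔT = 2075 × 115×10³ × 10.4×10⁻⁶ × 207 = 513.7 kN (compressive).

P ≈ 514 kN (compressive)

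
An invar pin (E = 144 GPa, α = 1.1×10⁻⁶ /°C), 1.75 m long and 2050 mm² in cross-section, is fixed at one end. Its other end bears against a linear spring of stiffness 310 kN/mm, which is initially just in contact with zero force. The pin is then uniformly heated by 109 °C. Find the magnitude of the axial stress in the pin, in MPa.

σ ≈ 11.2 MPa (compressive)

Free thermal expansion: δ_free = αΔT L = 1.1×10⁻⁶ × 109 × 1750 = 0.2098 mm.
Let P be the compressive force at the spring. The pin shortens elastically by PL/(AE) and the spring compresses by P/k; together these equal δ_free.
P [ L/(AE) + 1/k ] = δ_free → P [ 1750/(2050×144×10³) + 1/(310×10³) ] = 0.2098.
P = 0.2098 / 9.154×10⁻⁶ = 22920 N.
σ = P/A = 22920/2050 = 11.18 MPa.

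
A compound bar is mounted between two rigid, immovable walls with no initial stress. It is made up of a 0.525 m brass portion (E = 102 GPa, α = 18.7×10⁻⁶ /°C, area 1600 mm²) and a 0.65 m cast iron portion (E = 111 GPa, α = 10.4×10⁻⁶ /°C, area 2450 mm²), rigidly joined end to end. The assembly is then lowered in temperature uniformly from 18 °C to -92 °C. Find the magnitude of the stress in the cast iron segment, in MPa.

Free thermal contraction of the whole bar: Σ αᵢΔT Lᵢ = 18.7×10⁻⁶×110×525 + 10.4×10⁻⁶×110×650 = 1.824 mm.
The walls prevent any net length change, so an axial force P (same in every segment) develops. Compatibility: P · Σ Lᵢ/(AᵢEᵢ) = δ_free.
The series flexibility is Σ Lᵢ/(AᵢEᵢ) = 525/(1600×102×10³) + 650/(2450×111×10³) = 5.607×10⁻⁶ mm/N.
So P = 1.824 / 5.607×10⁻⁶ = 325.2 kN, tensile.
σ_{cast iron} = P / A = 325200 / 2450 = 132.7 MPa.

σ ≈ 133 MPa (tensile)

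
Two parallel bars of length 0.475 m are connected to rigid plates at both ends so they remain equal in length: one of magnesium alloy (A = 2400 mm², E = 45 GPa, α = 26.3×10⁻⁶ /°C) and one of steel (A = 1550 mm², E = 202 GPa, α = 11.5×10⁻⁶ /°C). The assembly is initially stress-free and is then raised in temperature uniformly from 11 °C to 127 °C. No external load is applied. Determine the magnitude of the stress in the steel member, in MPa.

Equilibrium of a rigid end plate with no external load gives equal and opposite internal forces ±P in the two members. Since α_{magnesium alloy} > α_{steel}, heating drives the magnesium alloy into compression and the steel into tension.
Compatibility of the two members (thermal + elastic change equal): (α₁ − α₂)ΔT = P·[1/(A₁E₁) + 1/(A₂E₂)].
|α₁ − α₂|·ΔT = 14.8×10⁻⁶ × 116 = 0.001717.
1/(A₁E₁) + 1/(A₂E₂) = 1/(2400×45×10³) + 1/(1550×202×10³) = 1.245×10⁻⁸ N⁻¹.
So P = 0.001717 / 1.245×10⁻⁸ = 137.9 kN.
σ_{steel} = P/A₂ = 137900/1550 = 88.94 MPa, tensile.

σ ≈ 88.9 MPa (tensile)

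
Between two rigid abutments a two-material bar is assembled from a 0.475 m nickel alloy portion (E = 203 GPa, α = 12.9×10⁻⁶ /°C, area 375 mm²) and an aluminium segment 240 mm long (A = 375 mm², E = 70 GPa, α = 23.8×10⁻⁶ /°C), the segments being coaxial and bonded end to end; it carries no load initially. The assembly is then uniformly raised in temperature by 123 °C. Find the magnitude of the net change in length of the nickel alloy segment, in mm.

With the walls removed the bar would change length by δ_free = Σ αᵢΔT Lᵢ = 12.9×10⁻⁶×123×475 + 23.8×10⁻⁶×123×240 = 1.456 mm.
The rigid supports impose zero overall length change; the single axial force P common to all segments must satisfy P Σ Lᵢ/(AᵢEᵢ) = δ_free.
The series flexibility is Σ Lᵢ/(AᵢEᵢ) = 475/(375×203×10³) + 240/(375×70×10³) = 1.538×10⁻⁵ mm/N.
Hence P = δ_free / Σ(L/AE) = 1.456/1.538×10⁻⁵ = 94.67 kN (compressive).
For the nickel alloy segment, free thermal change = 12.9×10⁻⁶×123×475 = 0.7537 mm and elastic change from P = 94670×475/(375×203×10³) = 0.5907 mm; these oppose, so the net change is 0.163 mm (segment lengthens).

|ΔL| ≈ 0.163 mm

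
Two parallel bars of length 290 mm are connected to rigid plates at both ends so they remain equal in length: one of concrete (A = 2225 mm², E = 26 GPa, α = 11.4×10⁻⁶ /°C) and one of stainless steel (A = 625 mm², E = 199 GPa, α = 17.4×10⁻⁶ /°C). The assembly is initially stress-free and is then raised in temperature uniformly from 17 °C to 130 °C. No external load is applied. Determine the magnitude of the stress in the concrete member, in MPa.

σ ≈ 12 MPa (tensile)

The stainless steel has the larger α, so on heating it would change length more than the concrete if both were free. The rigid plates force a common final length, so the stainless steel is put into compression and the concrete into tension, with equal and opposite forces P (no external load).
Equating the net (thermal + elastic) strains gives |α₁ − α₂|·ΔT = P·[1/(A₁E₁) + 1/(A₂E₂)].
|α₁ − α₂|·ΔT = 6×10⁻⁶ × 113 = 0.000678.
1/(A₁E₁) + 1/(A₂E₂) = 1/(2225×26×10³) + 1/(625×199×10³) = 2.533×10⁻⁸ N⁻¹.
So P = 0.000678 / 2.533×10⁻⁸ = 26.77 kN.
σ_{concrete} = P/A₁ = 26770/2225 = 12.03 MPa, tensile.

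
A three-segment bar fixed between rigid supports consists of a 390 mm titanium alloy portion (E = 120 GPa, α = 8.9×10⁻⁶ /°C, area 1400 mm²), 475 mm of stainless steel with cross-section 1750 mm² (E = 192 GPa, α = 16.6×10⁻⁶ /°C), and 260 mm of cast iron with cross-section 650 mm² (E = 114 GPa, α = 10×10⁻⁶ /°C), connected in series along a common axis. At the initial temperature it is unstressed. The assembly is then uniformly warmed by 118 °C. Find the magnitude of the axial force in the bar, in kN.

P ≈ 227 kN (compressive)

If the supports were absent, the total length change would be Σ αᵢΔT Lᵢ = 8.9×10⁻⁶×118×390 + 16.6×10⁻⁶×118×475 + 10×10⁻⁶×118×260 = 1.647 mm.
The walls prevent any net length change, so an axial force P (same in every segment) develops. Compatibility: P · Σ Lᵢ/(AᵢEᵢ) = δ_free.
Σ Lᵢ/(AᵢEᵢ) = 390/(1400×120×10³) + 475/(1750×192×10³) + 260/(650×114×10³) = 7.244×10⁻⁶ mm/N.
So P = 1.647 / 7.244×10⁻⁶ = 227.3 kN, compressive.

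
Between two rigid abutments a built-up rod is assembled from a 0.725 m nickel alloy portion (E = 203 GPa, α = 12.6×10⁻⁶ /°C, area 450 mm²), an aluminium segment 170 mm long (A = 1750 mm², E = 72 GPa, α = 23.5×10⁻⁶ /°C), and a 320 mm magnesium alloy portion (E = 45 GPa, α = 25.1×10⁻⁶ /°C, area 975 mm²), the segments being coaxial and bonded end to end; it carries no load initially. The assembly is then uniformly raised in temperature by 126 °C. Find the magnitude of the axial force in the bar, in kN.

P ≈ 161 kN (compressive)

With the walls removed the bar would change length by δ_free = Σ αᵢΔT Lᵢ = 12.6×10⁻⁶×126×725 + 23.5×10⁻⁶×126×170 + 25.1×10⁻⁶×126×320 = 2.666 mm.
The walls prevent any net length change, so an axial force P (same in every segment) develops. Compatibility: P · Σ Lᵢ/(AᵢEᵢ) = δ_free.
Σ Lᵢ/(AᵢEᵢ) = 725/(450×203×10³) + 170/(1750×72×10³) + 320/(975×45×10³) = 1.658×10⁻⁵ mm/N.
Hence P = δ_free / Σ(L/AE) = 2.666/1.658×10⁻⁵ = 160.8 kN (compressive).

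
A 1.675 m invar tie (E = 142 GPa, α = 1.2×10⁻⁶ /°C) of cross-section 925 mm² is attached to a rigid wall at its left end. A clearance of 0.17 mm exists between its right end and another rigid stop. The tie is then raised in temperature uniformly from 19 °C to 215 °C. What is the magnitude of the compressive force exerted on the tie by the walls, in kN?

Free thermal elongation = αΔT L = 1.2×10⁻⁶ × 196 × 1675 = 0.394 mm.
This exceeds the 0.17 mm gap, so the wall pushes back. The portion of expansion that must be recovered elastically is δ_free − gap = 0.394 − 0.17 = 0.224 mm.
That suppressed elongation corresponds to σ = E·Δ/L = 142×10³ × 0.224/1675 = 18.99 MPa.
Force on the wall = σA = 18.99 × 925 mm² = 17.56 kN.

P ≈ 17.6 kN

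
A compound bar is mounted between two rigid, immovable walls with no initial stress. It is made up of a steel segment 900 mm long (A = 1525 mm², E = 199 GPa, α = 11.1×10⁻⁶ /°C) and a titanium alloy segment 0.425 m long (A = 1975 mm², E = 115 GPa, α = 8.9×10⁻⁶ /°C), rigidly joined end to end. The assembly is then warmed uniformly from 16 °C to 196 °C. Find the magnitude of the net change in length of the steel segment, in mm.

|ΔL| ≈ 0.278 mm

With the walls removed the bar would change length by δ_free = Σ αᵢΔT Lᵢ = 11.1×10⁻⁶×180×900 + 8.9×10⁻⁶×180×425 = 2.479 mm.
The rigid supports impose zero overall length change; the single axial force P common to all segments must satisfy P Σ Lᵢ/(AᵢEᵢ) = δ_free.
The series flexibility is Σ Lᵢ/(AᵢEᵢ) = 900/(1525×199×10³) + 425/(1975×115×10³) = 4.837×10⁻⁶ mm/N.
So P = 2.479 / 4.837×10⁻⁶ = 512.5 kN, compressive.
For the steel segment, free thermal change = 11.1×10⁻⁶×180×900 = 1.798 mm and elastic change from P = 512500×900/(1525×199×10³) = 1.52 mm; these oppose, so the net change is 0.278 mm (segment lengthens).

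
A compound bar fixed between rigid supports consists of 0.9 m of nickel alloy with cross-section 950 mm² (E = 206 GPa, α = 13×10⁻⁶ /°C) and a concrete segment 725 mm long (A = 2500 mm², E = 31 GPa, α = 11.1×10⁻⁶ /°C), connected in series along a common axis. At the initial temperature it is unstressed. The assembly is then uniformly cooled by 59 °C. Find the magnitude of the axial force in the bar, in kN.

If the supports were absent, the total length change would be Σ αᵢΔT Lᵢ = 13×10⁻⁶×59×900 + 11.1×10⁻⁶×59×725 = 1.165 mm.
The rigid supports impose zero overall length change; the single axial force P common to all segments must satisfy P Σ Lᵢ/(AᵢEᵢ) = δ_free.
Σ Lᵢ/(AᵢEᵢ) = 900/(950×206×10³) + 725/(2500×31×10³) = 1.395×10⁻⁵ mm/N.
Hence P = δ_free / Σ(L/AE) = 1.165/1.395×10⁻⁵ = 83.5 kN (tensile).

P ≈ 83.5 kN (tensile)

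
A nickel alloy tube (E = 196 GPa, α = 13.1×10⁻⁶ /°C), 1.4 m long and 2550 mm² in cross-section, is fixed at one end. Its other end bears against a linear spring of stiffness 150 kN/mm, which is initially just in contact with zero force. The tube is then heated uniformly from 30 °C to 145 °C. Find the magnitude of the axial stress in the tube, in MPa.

σ ≈ 87.4 MPa (compressive)

The unrestrained thermal change is αΔT L = 13.1×10⁻⁶ × 115 × 1400 = 2.109 mm.
Let P be the compressive force at the spring. The tube shortens elastically by PL/(AE) and the spring compresses by P/k; together these equal δ_free.
P [ L/(AE) + 1/k ] = δ_free → P [ 1400/(2550×196×10³) + 1/(150×10³) ] = 2.109.
P = 2.109 / 9.468×10⁻⁶ = 222800 N.
σ = P/A = 222800/2550 = 87.36 MPa.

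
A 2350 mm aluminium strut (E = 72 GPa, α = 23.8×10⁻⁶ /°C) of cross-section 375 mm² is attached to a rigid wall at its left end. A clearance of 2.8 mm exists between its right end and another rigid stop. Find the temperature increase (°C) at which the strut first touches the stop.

ΔT ≈ 50.1 °C

Contact occurs when the free expansion equals the gap: αΔT L = 2.8 mm.
ΔT = 2.8 / (23.8×10⁻⁶ × 2350) = 50.06 °C.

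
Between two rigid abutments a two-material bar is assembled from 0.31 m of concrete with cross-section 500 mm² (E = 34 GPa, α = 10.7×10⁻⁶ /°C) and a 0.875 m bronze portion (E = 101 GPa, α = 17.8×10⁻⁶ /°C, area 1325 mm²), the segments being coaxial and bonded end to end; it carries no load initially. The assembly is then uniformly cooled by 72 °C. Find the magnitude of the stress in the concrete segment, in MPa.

If the supports were absent, the total length change would be Σ αᵢΔT Lᵢ = 10.7×10⁻⁶×72×310 + 17.8×10⁻⁶×72×875 = 1.36 mm.
The rigid supports impose zero overall length change; the single axial force P common to all segments must satisfy P Σ Lᵢ/(AᵢEᵢ) = δ_free.
The series flexibility is Σ Lᵢ/(AᵢEᵢ) = 310/(500×34×10³) + 875/(1325×101×10³) = 2.477×10⁻⁵ mm/N.
So P = 1.36 / 2.477×10⁻⁵ = 54.91 kN, tensile.
σ_{concrete} = P / A = 54910 / 500 = 109.8 MPa.

σ ≈ 110 MPa (tensile)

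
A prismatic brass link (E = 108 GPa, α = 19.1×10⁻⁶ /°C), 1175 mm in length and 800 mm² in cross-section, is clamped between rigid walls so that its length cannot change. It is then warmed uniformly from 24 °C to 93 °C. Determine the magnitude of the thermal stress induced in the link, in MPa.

σ ≈ 142 MPa (compressive)

With length fixed, the mechanical strain must cancel the thermal strain αΔT = 19.1×10⁻⁶ × 69 = 1317.9×10⁻⁶.
Hence σ = E·αΔT = 108×10³ × 1317.9×10⁻⁶ = 142.3 MPa, compressive.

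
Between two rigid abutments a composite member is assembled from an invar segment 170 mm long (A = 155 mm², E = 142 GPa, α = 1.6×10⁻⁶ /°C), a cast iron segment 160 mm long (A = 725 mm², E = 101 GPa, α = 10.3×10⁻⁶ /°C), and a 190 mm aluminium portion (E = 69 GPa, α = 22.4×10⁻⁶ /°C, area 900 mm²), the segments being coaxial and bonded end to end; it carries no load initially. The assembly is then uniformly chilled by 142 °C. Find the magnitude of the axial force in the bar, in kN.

P ≈ 67.6 kN (tensile)

With the walls removed the bar would change length by δ_free = Σ αᵢΔT Lᵢ = 1.6×10⁻⁶×142×170 + 10.3×10⁻⁶×142×160 + 22.4×10⁻⁶×142×190 = 0.877 mm.
The walls prevent any net length change, so an axial force P (same in every segment) develops. Compatibility: P · Σ Lᵢ/(AᵢEᵢ) = δ_free.
The series flexibility is Σ Lᵢ/(AᵢEᵢ) = 170/(155×142×10³) + 160/(725×101×10³) + 190/(900×69×10³) = 1.297×10⁻⁵ mm/N.
Hence P = δ_free / Σ(L/AE) = 0.877/1.297×10⁻⁵ = 67.63 kN (tensile).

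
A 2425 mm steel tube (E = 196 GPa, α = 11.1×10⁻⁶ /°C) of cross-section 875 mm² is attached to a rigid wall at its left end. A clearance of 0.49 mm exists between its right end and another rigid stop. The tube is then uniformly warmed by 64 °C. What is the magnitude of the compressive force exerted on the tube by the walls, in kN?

P ≈ 87.2 kN

Free thermal elongation = αΔT L = 11.1×10⁻⁶ × 64 × 2425 = 1.723 mm.
This exceeds the 0.49 mm gap, so the wall pushes back. The portion of expansion that must be recovered elastically is δ_free − gap = 1.723 − 0.49 = 1.233 mm.
So σ = E(δ_free − g)/L = 196×10³ × 1.233/2425 = 99.63 MPa.
P = σA = 99.63 × 875 = 87.18 kN.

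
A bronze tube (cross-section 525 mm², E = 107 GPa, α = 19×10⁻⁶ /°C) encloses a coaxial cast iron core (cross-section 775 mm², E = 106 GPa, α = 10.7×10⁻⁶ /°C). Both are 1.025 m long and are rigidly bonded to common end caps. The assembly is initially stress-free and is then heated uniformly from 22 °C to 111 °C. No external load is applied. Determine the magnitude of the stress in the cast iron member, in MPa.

σ ≈ 31.8 MPa (tensile)

Both members must finish at the same length. With the larger α, the bronze tends to over-expand; the plates restrain it, putting the bronze in compression and the cast iron in tension. With no external load the two internal forces are equal and opposite, magnitude P.
Setting the final lengths equal and cancelling L: (α₁ − α₂)ΔT = P/(A₁E₁) + P/(A₂E₂).
|α₁ − α₂|·ΔT = 8.3×10⁻⁶ × 89 = 0.0007387.
1/(A₁E₁) + 1/(A₂E₂) = 1/(525×107×10³) + 1/(775×106×10³) = 2.997×10⁻⁸ N⁻¹.
So P = 0.0007387 / 2.997×10⁻⁸ = 24.64 kN.
σ_{cast iron} = P/A₂ = 24640/775 = 31.8 MPa, tensile.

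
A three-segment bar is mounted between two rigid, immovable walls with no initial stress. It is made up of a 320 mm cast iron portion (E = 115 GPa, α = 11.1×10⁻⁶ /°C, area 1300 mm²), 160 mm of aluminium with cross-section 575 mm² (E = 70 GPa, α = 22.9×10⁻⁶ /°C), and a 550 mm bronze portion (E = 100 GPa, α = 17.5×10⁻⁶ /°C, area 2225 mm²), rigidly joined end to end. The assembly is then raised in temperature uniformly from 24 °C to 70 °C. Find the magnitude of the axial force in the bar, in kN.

If the supports were absent, the total length change would be Σ αᵢΔT Lᵢ = 11.1×10⁻⁶×46×320 + 22.9×10⁻⁶×46×160 + 17.5×10⁻⁶×46×550 = 0.7747 mm.
The walls prevent any net length change, so an axial force P (same in every segment) develops. Compatibility: P · Σ Lᵢ/(AᵢEᵢ) = δ_free.
The series flexibility is Σ Lᵢ/(AᵢEᵢ) = 320/(1300×115×10³) + 160/(575×70×10³) + 550/(2225×100×10³) = 8.588×10⁻⁶ mm/N.
Hence P = δ_free / Σ(L/AE) = 0.7747/8.588×10⁻⁶ = 90.21 kN (compressive).

P ≈ 90.2 kN (compressive)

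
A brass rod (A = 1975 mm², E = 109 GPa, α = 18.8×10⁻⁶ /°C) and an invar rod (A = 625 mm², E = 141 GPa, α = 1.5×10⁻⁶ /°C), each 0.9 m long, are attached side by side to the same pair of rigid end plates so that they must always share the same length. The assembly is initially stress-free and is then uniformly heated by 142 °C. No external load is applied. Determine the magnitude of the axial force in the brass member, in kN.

P ≈ 154 kN (compressive in the brass)

The brass has the larger α, so on heating it would change length more than the invar if both were free. The rigid plates force a common final length, so the brass is put into compression and the invar into tension, with equal and opposite forces P (no external load).
Compatibility of the two members (thermal + elastic change equal): (α₁ − α₂)ΔT = P·[1/(A₁E₁) + 1/(A₂E₂)].
|α₁ − α₂|·ΔT = 17.3×10⁻⁶ × 142 = 0.002457.
1/(A₁E₁) + 1/(A₂E₂) = 1/(1975×109×10³) + 1/(625×141×10³) = 1.599×10⁻⁸ N⁻¹.
P = 0.002457 / 1.599×10⁻⁸ = 153600 N = 153.6 kN.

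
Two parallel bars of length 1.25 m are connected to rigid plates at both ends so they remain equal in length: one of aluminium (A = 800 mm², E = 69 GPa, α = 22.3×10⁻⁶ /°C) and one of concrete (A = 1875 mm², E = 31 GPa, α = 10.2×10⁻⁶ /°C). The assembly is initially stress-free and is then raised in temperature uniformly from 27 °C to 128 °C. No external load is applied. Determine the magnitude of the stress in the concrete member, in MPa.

The aluminium has the larger α, so on heating it would change length more than the concrete if both were free. The rigid plates force a common final length, so the aluminium is put into compression and the concrete into tension, with equal and opposite forces P (no external load).
Setting the final lengths equal and cancelling L: (α₁ − α₂)ΔT = P/(A₁E₁) + P/(A₂E₂).
|α₁ − α₂|·ΔT = 12.1×10⁻⁶ × 101 = 0.001222.
1/(A₁E₁) + 1/(A₂E₂) = 1/(800×69×10³) + 1/(1875×31×10³) = 3.532×10⁻⁸ N⁻¹.
P = 0.001222 / 3.532×10⁻⁸ = 34600 N = 34.6 kN.
σ_{concrete} = P/A₂ = 34600/1875 = 18.45 MPa, tensile.

σ ≈ 18.5 MPa (tensile)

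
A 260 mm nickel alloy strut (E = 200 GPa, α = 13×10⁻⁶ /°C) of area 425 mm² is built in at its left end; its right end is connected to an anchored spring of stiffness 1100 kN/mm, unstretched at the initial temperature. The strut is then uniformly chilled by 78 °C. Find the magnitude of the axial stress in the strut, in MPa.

If the spring were absent the strut would shorten by αΔT L = 13×10⁻⁶ × 78 × 260 = 0.2636 mm.
Let P be the tensile force in the spring. The strut extends elastically by PL/(AE) and the spring stretches by P/k; together these equal δ_free.
P [ L/(AE) + 1/k ] = δ_free → P [ 260/(425×200×10³) + 1/(1100×10³) ] = 0.2636.
P = 0.2636 / 3.968×10⁻⁶ = 66440 N.
σ = P/A = 66440/425 = 156.3 MPa.

σ ≈ 156 MPa (tensile)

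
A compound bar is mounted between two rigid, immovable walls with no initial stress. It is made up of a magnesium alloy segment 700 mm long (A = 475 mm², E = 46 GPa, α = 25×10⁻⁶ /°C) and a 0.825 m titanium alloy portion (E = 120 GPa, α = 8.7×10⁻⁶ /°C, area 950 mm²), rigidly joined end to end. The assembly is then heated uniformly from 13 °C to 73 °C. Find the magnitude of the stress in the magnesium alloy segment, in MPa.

With the walls removed the bar would change length by δ_free = Σ αᵢΔT Lᵢ = 25×10⁻⁶×60×700 + 8.7×10⁻⁶×60×825 = 1.481 mm.
Since the ends are fixed, an axial force P builds up, equal in every segment, with P · Σ Lᵢ/(AᵢEᵢ) = δ_free.
The series flexibility is Σ Lᵢ/(AᵢEᵢ) = 700/(475×46×10³) + 825/(950×120×10³) = 3.927×10⁻⁵ mm/N.
P = 1.481 / 3.927×10⁻⁵ = 37700 N = 37.7 kN, compressive.
σ_{magnesium alloy} = P / A = 37700 / 475 = 79.37 MPa.

σ ≈ 79.4 MPa (compressive)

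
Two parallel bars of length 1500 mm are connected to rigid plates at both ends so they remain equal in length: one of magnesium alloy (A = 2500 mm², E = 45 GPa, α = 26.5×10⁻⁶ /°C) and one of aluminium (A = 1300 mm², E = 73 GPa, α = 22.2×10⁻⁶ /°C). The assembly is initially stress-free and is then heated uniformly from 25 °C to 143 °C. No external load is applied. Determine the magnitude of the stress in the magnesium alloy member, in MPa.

Equilibrium of a rigid end plate with no external load gives equal and opposite internal forces ±P in the two members. Since α_{magnesium alloy} > α_{aluminium}, heating drives the magnesium alloy into compression and the aluminium into tension.
Equating the net (thermal + elastic) strains gives |α₁ − α₂|·ΔT = P·[1/(A₁E₁) + 1/(A₂E₂)].
|α₁ − α₂|·ΔT = 4.3×10⁻⁶ × 118 = 0.0005074.
1/(A₁E₁) + 1/(A₂E₂) = 1/(2500×45×10³) + 1/(1300×73×10³) = 1.943×10⁻⁸ N⁻¹.
P = 0.0005074 / 1.943×10⁻⁸ = 26120 N = 26.12 kN.
σ_{magnesium alloy} = P/A₁ = 26120/2500 = 10.45 MPa, compressive.

σ ≈ 10.4 MPa (compressive)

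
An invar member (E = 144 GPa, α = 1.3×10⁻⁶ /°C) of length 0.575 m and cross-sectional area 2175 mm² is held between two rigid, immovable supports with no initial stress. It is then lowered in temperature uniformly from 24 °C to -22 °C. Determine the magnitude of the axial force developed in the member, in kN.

P ≈ 18.7 kN (tensile)

Full restraint means ε = 0, so the stress is σ = EαΔT = 144×10³ × 1.3×10⁻⁶ × 46 = 8.611 MPa.
Axial force P = σA = 8.611 × 2175 = 18730 N = 18.73 kN, tensile.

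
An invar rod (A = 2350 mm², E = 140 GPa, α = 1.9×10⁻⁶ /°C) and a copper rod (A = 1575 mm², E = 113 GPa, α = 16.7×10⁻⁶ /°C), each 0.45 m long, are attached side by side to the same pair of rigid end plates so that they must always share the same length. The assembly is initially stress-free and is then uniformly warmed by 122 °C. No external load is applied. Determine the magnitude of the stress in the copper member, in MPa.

The copper has the larger α, so on heating it would change length more than the invar if both were free. The rigid plates force a common final length, so the copper is put into compression and the invar into tension, with equal and opposite forces P (no external load).
Compatibility of the two members (thermal + elastic change equal): (α₁ − α₂)ΔT = P·[1/(A₁E₁) + 1/(A₂E₂)].
|α₁ − α₂|·ΔT = 14.8×10⁻⁶ × 122 = 0.001806.
1/(A₁E₁) + 1/(A₂E₂) = 1/(2350×140×10³) + 1/(1575×113×10³) = 8.658×10⁻⁹ N⁻¹.
So P = 0.001806 / 8.658×10⁻⁹ = 208.5 kN.
σ_{copper} = P/A₂ = 208500/1575 = 132.4 MPa, compressive.

σ ≈ 132 MPa (compressive)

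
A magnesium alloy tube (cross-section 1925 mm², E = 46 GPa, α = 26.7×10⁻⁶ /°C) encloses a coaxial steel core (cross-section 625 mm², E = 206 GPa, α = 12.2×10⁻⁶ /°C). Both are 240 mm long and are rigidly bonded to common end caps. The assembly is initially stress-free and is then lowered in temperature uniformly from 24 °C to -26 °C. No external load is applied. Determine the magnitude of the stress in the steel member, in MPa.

σ ≈ 60.9 MPa (compressive)

The magnesium alloy has the larger α, so on cooling it would change length more than the steel if both were free. The rigid plates force a common final length, so the magnesium alloy is put into tension and the steel into compression, with equal and opposite forces P (no external load).
Equating the net (thermal + elastic) strains gives |α₁ − α₂|·ΔT = P·[1/(A₁E₁) + 1/(A₂E₂)].
|α₁ − α₂|·ΔT = 14.5×10⁻⁶ × 50 = 0.000725.
1/(A₁E₁) + 1/(A₂E₂) = 1/(1925×46×10³) + 1/(625×206×10³) = 1.906×10⁻⁸ N⁻¹.
P = 0.000725 / 1.906×10⁻⁸ = 38040 N = 38.04 kN.
σ_{steel} = P/A₂ = 38040/625 = 60.86 MPa, compressive.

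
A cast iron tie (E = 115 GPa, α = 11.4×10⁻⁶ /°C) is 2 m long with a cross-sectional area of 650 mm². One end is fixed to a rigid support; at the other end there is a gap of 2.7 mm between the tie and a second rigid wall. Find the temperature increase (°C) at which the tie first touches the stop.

ΔT ≈ 118 °C

Contact occurs when the free expansion equals the gap: αΔT L = 2.7 mm.
So ΔT = g/(αL) = 2.7/(11.4×10⁻⁶ × 2000) = 118.4 °C.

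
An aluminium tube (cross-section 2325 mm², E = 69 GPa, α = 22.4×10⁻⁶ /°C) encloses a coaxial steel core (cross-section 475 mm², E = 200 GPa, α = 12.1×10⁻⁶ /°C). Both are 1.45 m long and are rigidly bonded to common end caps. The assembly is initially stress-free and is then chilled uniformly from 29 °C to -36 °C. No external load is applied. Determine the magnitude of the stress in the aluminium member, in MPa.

Equilibrium of a rigid end plate with no external load gives equal and opposite internal forces ±P in the two members. Since α_{aluminium} > α_{steel}, cooling drives the aluminium into tension and the steel into compression.
Equating the net (thermal + elastic) strains gives |α₁ − α₂|·ΔT = P·[1/(A₁E₁) + 1/(A₂E₂)].
|α₁ − α₂|·ΔT = 10.3×10⁻⁶ × 65 = 0.0006695.
1/(A₁E₁) + 1/(A₂E₂) = 1/(2325×69×10³) + 1/(475×200×10³) = 1.676×10⁻⁸ N⁻¹.
P = 0.0006695 / 1.676×10⁻⁸ = 39950 N = 39.95 kN.
σ_{aluminium} = P/A₁ = 39950/2325 = 17.18 MPa, tensile.

σ ≈ 17.2 MPa (tensile)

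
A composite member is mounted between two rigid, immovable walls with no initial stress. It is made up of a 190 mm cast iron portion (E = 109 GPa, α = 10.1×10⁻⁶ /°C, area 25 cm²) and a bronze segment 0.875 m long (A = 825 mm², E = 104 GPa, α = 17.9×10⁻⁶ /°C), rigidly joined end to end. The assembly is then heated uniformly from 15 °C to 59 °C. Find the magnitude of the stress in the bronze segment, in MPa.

σ ≈ 86.1 MPa (compressive)

With the walls removed the bar would change length by δ_free = Σ αᵢΔT Lᵢ = 10.1×10⁻⁶×44×190 + 17.9×10⁻⁶×44×875 = 0.7736 mm.
The rigid supports impose zero overall length change; the single axial force P common to all segments must satisfy P Σ Lᵢ/(AᵢEᵢ) = δ_free.
Σ Lᵢ/(AᵢEᵢ) = 190/(2500×109×10³) + 875/(825×104×10³) = 1.09×10⁻⁵ mm/N.
So P = 0.7736 / 1.09×10⁻⁵ = 71 kN, compressive.
σ_{bronze} = P / A = 71000 / 825 = 86.06 MPa.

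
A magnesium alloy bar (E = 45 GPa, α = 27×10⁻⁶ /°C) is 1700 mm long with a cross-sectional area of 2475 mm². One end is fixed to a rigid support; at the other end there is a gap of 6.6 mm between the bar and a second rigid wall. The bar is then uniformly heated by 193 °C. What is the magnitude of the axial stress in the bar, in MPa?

Free thermal elongation = αΔT L = 27×10⁻⁶ × 193 × 1700 = 8.859 mm.
After closing the 6.6 mm clearance, 8.859 − 6.6 = 2.259 mm of expansion remains to be suppressed by the wall.
So σ = E(δ_free − g)/L = 45×10³ × 2.259/1700 = 59.79 MPa.

σ ≈ 59.8 MPa (compressive)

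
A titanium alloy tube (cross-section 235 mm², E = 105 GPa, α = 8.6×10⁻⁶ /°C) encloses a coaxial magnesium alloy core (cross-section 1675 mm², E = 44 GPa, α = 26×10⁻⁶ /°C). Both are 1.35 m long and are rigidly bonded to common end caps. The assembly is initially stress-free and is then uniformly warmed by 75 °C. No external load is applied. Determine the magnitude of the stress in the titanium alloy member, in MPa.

σ ≈ 103 MPa (tensile)

Both members must finish at the same length. With the larger α, the magnesium alloy tends to over-expand; the plates restrain it, putting the magnesium alloy in compression and the titanium alloy in tension. With no external load the two internal forces are equal and opposite, magnitude P.
Compatibility of the two members (thermal + elastic change equal): (α₁ − α₂)ΔT = P·[1/(A₁E₁) + 1/(A₂E₂)].
|α₁ − α₂|·ΔT = 17.4×10⁻⁶ × 75 = 0.001305.
1/(A₁E₁) + 1/(A₂E₂) = 1/(235×105×10³) + 1/(1675×44×10³) = 5.41×10⁻⁸ N⁻¹.
P = 0.001305 / 5.41×10⁻⁸ = 24120 N = 24.12 kN.
σ_{titanium alloy} = P/A₁ = 24120/235 = 102.7 MPa, tensile.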